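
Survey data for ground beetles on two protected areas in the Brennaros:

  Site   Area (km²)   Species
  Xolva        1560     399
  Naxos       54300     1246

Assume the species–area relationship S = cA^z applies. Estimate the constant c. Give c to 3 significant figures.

37.7

z = ln(S₂/S₁) / ln(A₂/A₁) = ln(1246/399) / ln(54300/1560) = 1.1387 / 3.5498 = 0.3208
c = S₁ / A₁^z = 399 / 1560^0.3208 = 399 / 10.58 = 37.73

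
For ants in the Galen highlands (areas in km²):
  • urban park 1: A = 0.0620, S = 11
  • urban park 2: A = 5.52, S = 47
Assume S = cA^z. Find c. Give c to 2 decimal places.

z = ln(S₂/S₁) / ln(A₂/A₁) = ln(47/11) / ln(5.52/0.062) = 1.4523 / 4.4890 = 0.3235
c = S₁ / A₁^z = 11 / 0.062^0.3235 = 11 / 0.4067 = 27.04

27.04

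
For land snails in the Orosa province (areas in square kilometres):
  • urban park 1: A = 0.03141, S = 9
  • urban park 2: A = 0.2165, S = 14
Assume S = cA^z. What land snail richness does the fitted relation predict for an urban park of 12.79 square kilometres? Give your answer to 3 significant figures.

z = ln(14/9) / ln(0.2165/0.03141) = 0.4418 / 1.9305 = 0.2289
c = 9 / 0.03141^0.2289 = 9 / 0.4529 = 19.87
S₃ = 19.87 × 12.79^0.2289 = 19.87 × 1.792 ≈ 35.61

35.6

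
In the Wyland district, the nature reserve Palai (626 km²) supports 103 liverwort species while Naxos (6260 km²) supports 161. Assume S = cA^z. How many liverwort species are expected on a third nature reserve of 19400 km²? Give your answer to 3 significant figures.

201

z = ln(161/103) / ln(6260/626) = 0.4467 / 2.3026 = 0.1940
c = 103 / 626^0.1940 = 103 / 3.487 = 29.53
S₃ = 29.53 × 19400^0.1940 = 29.53 × 6.789 ≈ 200.5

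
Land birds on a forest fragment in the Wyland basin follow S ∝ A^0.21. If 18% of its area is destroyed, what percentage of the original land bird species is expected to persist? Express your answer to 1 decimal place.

S_new/S_old = (A_new/A_old)^z = 0.82^0.21
= exp(0.21 × ln 0.82) = exp(0.21 × -0.1985) = exp(-0.0417) ≈ 0.9592

95.9%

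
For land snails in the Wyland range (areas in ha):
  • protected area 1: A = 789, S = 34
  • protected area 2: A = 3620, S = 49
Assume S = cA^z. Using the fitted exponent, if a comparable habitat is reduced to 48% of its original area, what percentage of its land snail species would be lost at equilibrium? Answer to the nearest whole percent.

z = ln(49/34) / ln(3620/789) = 0.3655 / 1.5235 = 0.2399
S_new/S_old = (A_new/A_old)^z = 0.48^0.2399 = exp(0.2399 × -0.7340) = 0.8386
Fraction lost = 1 − 0.8386 = 0.1614

16%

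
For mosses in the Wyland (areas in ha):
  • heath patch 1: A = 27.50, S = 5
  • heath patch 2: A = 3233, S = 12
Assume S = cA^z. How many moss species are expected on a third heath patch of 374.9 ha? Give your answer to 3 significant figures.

z = ln(12/5) / ln(3233/27.5) = 0.8755 / 4.7670 = 0.1837
c = 5 / 27.5^0.1837 = 5 / 1.838 = 2.72
S₃ = 2.72 × 374.9^0.1837 = 2.72 × 2.97 ≈ 8.079

8.08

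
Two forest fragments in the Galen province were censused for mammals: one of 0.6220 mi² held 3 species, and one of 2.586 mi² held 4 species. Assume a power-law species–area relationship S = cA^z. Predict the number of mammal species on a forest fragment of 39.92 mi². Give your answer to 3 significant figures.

z = ln(4/3) / ln(2.586/0.622) = 0.2877 / 1.4249 = 0.2019
c = 3 / 0.622^0.2019 = 3 / 0.9086 = 3.302
S₃ = 3.302 × 39.92^0.2019 = 3.302 × 2.105 ≈ 6.951

6.95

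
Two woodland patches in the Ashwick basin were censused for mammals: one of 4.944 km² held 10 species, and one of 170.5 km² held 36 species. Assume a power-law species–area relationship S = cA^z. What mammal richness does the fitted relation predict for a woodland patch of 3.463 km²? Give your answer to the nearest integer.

9

z = ln(36/10) / ln(170.5/4.944) = 1.2809 / 3.5406 = 0.3618
c = 10 / 4.944^0.3618 = 10 / 1.783 = 5.609
S₃ = 5.609 × 3.463^0.3618 = 5.609 × 1.567 ≈ 8.791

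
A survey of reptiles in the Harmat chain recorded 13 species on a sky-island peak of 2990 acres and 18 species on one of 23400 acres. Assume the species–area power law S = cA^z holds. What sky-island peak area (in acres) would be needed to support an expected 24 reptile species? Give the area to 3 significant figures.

144000 acres

z = ln(18/13) / ln(23400/2990) = 0.3254 / 2.0575 = 0.1582
c = 13 / 2990^0.1582 = 13 / 3.546 = 3.666
A = (24/3.666)^(1/0.1582) ⇒ ln A = ln(6.546)/0.1582 = 11.8793
A = e^11.8793 ≈ 144256 acres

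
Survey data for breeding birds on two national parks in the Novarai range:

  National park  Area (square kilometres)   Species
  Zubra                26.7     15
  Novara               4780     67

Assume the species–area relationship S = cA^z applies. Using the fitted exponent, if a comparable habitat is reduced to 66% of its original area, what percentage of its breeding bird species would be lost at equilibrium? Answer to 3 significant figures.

z = ln(67/15) / ln(4780/26.7) = 1.4966 / 5.1875 = 0.2885
S_new/S_old = (A_new/A_old)^z = 0.66^0.2885 = exp(0.2885 × -0.4155) = 0.887
Fraction lost = 1 − 0.887 = 0.113

11.3%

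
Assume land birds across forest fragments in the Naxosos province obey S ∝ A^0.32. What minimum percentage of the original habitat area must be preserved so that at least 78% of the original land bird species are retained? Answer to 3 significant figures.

46.0%

Need (A_new/A_old)^0.32 = 0.78, so A_new/A_old = 0.78^(1/0.32) = 0.78^3.125
ln(A_new/A_old) = ln 0.78 / 0.32 = -0.2485 / 0.32 = -0.7764
A_new/A_old = e^-0.7764 ≈ 0.46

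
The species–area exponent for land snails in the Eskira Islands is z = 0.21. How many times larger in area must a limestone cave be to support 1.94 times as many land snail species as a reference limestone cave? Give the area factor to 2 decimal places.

(A₂/A₁)^0.21 = 1.94, so A₂/A₁ = 1.94^(1/0.21) = 1.94^4.762
ln(A₂/A₁) = ln 1.94 / 0.21 = 0.6627 / 0.21 = 3.1557
A₂/A₁ = e^3.1557 ≈ 23.47

23.47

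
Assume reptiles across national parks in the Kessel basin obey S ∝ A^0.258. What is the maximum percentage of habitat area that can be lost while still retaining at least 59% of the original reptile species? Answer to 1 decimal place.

87.1%

Need (A_new/A_old)^0.258 = 0.59, so A_new/A_old = 0.59^(1/0.258) = 0.59^3.876
ln(A_new/A_old) = ln 0.59 / 0.258 = -0.5276 / 0.258 = -2.0451
A_new/A_old = e^-2.0451 ≈ 0.1294
Fraction that can be lost = 1 − 0.1294 = 0.8706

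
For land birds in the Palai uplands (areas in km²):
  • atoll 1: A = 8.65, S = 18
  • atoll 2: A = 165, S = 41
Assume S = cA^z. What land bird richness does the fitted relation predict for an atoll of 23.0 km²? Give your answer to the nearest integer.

24

z = ln(41/18) / ln(165/8.65) = 0.8232 / 2.9484 = 0.2792
c = 18 / 8.65^0.2792 = 18 / 1.826 = 9.855
S₃ = 9.855 × 23^0.2792 = 9.855 × 2.4 ≈ 23.65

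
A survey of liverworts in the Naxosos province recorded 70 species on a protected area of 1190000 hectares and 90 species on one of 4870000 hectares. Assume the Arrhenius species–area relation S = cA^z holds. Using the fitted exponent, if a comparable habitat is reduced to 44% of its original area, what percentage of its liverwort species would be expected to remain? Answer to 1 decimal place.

z = ln(90/70) / ln(4870000/1190000) = 0.2513 / 1.4091 = 0.1783
S_new/S_old = (A_new/A_old)^z = 0.44^0.1783 = exp(0.1783 × -0.8210) = 0.8638

86.4%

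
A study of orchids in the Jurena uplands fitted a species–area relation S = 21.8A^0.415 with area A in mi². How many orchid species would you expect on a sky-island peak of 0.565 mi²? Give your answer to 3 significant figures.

17.2

S = 21.8 × 0.565^0.415
ln S = ln 21.8 + 0.415 × ln 0.565 = 3.0819 + 0.415 × -0.5709 = 2.8450
S = e^2.8450 ≈ 17.2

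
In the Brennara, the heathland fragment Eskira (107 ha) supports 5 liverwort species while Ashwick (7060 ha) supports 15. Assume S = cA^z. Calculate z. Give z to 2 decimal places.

Taking logs: ln S = ln c + z ln A, so z = (ln S₂ − ln S₁)/(ln A₂ − ln A₁).
z = ln(15/5) / ln(7060/107) = ln(3) / ln(65.98) = 1.0986 / 4.1894 = 0.2622

0.26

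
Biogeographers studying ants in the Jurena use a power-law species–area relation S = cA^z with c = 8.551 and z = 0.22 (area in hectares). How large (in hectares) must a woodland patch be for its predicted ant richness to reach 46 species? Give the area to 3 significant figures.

46 = 8.551 × A^0.22  ⇒  A^0.22 = 46/8.551 = 5.379
ln A = ln(5.379) / 0.22 = 1.6826 / 0.22 = 7.6482
A = e^7.6482 ≈ 2097 hectares

2100 hectares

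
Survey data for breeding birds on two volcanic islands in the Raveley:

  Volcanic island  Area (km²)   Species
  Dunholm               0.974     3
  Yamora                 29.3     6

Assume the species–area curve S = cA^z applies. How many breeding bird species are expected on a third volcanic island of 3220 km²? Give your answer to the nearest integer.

z = ln(6/3) / ln(29.3/0.974) = 0.6931 / 3.4039 = 0.2036
c = 3 / 0.974^0.2036 = 3 / 0.9946 = 3.016
S₃ = 3.016 × 3220^0.2036 = 3.016 × 5.18 ≈ 15.62

16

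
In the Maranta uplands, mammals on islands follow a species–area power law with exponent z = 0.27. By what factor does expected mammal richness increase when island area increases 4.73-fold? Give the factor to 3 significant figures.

1.52

S₂/S₁ = (A₂/A₁)^z = 4.73^0.27
ln(S₂/S₁) = 0.27 × ln 4.73 = 0.27 × 1.5539 = 0.4196
S₂/S₁ = e^0.4196 ≈ 1.521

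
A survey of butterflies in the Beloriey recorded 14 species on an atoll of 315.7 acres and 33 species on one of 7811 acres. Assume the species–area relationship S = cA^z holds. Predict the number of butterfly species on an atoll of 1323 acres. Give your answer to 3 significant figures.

20.5

z = ln(33/14) / ln(7811/315.7) = 0.8575 / 3.2085 = 0.2672
c = 14 / 315.7^0.2672 = 14 / 4.655 = 3.008
S₃ = 3.008 × 1323^0.2672 = 3.008 × 6.827 ≈ 20.53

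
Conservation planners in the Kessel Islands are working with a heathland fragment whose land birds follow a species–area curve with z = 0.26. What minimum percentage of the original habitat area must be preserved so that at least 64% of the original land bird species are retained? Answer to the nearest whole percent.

18%

Need (A_new/A_old)^0.26 = 0.64, so A_new/A_old = 0.64^(1/0.26) = 0.64^3.846
ln(A_new/A_old) = ln 0.64 / 0.26 = -0.4463 / 0.26 = -1.7165
A_new/A_old = e^-1.7165 ≈ 0.1797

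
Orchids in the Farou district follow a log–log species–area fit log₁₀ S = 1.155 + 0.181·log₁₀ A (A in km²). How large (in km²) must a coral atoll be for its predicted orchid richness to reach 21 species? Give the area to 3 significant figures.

21 = 14.29 × A^0.181  ⇒  A^0.181 = 21/14.29 = 1.47
ln A = ln(1.47) / 0.181 = 0.3850 / 0.181 = 2.1273
A = e^2.1273 ≈ 8.392 km²

8.39 km²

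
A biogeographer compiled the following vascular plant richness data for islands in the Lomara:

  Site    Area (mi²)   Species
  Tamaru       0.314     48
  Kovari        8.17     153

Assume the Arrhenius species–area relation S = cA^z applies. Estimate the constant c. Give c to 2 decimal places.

72.48

z = ln(S₂/S₁) / ln(A₂/A₁) = ln(153/48) / ln(8.17/0.314) = 1.1592 / 3.2588 = 0.3557
c = S₁ / A₁^z = 48 / 0.314^0.3557 = 48 / 0.6623 = 72.48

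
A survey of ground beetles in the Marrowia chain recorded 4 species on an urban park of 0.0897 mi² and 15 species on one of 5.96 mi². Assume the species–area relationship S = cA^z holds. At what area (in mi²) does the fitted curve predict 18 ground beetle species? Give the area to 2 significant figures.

z = ln(15/4) / ln(5.96/0.0897) = 1.3218 / 4.1964 = 0.3150
c = 4 / 0.0897^0.3150 = 4 / 0.4679 = 8.549
A = (18/8.549)^(1/0.3150) ⇒ ln A = ln(2.106)/0.3150 = 2.3639
A = e^2.3639 ≈ 10.63 mi²

11 mi²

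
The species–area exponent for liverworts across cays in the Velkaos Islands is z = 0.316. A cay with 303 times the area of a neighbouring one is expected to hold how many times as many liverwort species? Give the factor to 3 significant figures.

6.08

S₂/S₁ = (A₂/A₁)^z = 303^0.316
ln(S₂/S₁) = 0.316 × ln 303 = 0.316 × 5.7137 = 1.8055
S₂/S₁ = e^1.8055 ≈ 6.083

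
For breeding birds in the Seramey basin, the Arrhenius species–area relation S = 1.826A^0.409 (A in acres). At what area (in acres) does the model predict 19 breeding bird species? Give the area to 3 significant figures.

19 = 1.826 × A^0.409  ⇒  A^0.409 = 19/1.826 = 10.41
ln A = ln(10.41) / 0.409 = 2.3423 / 0.409 = 5.7269
A = e^5.7269 ≈ 307 acres

307 acres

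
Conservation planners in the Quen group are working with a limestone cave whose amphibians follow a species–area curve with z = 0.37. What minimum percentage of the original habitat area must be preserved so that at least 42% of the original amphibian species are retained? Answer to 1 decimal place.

9.6%

Need (A_new/A_old)^0.37 = 0.42, so A_new/A_old = 0.42^(1/0.37) = 0.42^2.703
ln(A_new/A_old) = ln 0.42 / 0.37 = -0.8675 / 0.37 = -2.3446
A_new/A_old = e^-2.3446 ≈ 0.09589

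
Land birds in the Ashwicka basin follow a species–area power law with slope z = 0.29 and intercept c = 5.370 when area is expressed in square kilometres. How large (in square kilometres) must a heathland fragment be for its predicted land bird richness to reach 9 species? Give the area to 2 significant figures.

5.9 square kilometres

9 = 5.37 × A^0.29  ⇒  A^0.29 = 9/5.37 = 1.676
ln A = ln(1.676) / 0.29 = 0.5164 / 0.29 = 1.7807
A = e^1.7807 ≈ 5.934 square kilometres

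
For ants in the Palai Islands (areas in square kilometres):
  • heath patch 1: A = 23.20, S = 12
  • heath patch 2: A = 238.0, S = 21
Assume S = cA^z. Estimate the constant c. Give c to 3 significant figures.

5.64

z = ln(S₂/S₁) / ln(A₂/A₁) = ln(21/12) / ln(238/23.2) = 0.5596 / 2.3281 = 0.2404
c = S₁ / A₁^z = 12 / 23.2^0.2404 = 12 / 2.129 = 5.636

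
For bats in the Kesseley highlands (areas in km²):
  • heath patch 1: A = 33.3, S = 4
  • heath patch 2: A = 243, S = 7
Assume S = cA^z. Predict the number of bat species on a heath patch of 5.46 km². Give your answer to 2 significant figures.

2.4

z = ln(7/4) / ln(243/33.3) = 0.5596 / 1.9875 = 0.2816
c = 4 / 33.3^0.2816 = 4 / 2.683 = 1.491
S₃ = 1.491 × 5.46^0.2816 = 1.491 × 1.613 ≈ 2.404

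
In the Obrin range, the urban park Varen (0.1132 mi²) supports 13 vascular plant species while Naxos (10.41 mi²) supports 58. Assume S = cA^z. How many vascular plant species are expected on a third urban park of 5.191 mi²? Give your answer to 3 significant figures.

46.1

z = ln(58/13) / ln(10.41/0.1132) = 1.4955 / 4.5214 = 0.3308
c = 13 / 0.1132^0.3308 = 13 / 0.4865 = 26.72
S₃ = 26.72 × 5.191^0.3308 = 26.72 × 1.724 ≈ 46.08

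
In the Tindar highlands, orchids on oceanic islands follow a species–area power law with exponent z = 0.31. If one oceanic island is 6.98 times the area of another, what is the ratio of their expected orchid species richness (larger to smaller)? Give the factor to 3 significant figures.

S₂/S₁ = (A₂/A₁)^z = 6.98^0.31
ln(S₂/S₁) = 0.31 × ln 6.98 = 0.31 × 1.9430 = 0.6023
S₂/S₁ = e^0.6023 ≈ 1.826

1.83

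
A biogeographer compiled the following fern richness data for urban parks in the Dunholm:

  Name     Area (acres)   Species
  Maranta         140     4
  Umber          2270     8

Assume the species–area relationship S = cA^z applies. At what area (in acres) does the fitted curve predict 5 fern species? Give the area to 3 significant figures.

343 acres

z = ln(8/4) / ln(2270/140) = 0.6931 / 2.7859 = 0.2488
c = 4 / 140^0.2488 = 4 / 3.42 = 1.17
A = (5/1.17)^(1/0.2488) ⇒ ln A = ln(4.274)/0.2488 = 5.8385
A = e^5.8385 ≈ 343.3 acres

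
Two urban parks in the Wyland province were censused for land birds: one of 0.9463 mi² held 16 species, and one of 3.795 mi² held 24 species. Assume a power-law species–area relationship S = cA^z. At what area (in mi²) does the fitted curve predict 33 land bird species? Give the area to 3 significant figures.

11.3 mi²

z = ln(24/16) / ln(3.795/0.9463) = 0.4055 / 1.3889 = 0.2919
c = 16 / 0.9463^0.2919 = 16 / 0.984 = 16.26
A = (33/16.26)^(1/0.2919) ⇒ ln A = ln(2.03)/0.2919 = 2.4245
A = e^2.4245 ≈ 11.3 mi²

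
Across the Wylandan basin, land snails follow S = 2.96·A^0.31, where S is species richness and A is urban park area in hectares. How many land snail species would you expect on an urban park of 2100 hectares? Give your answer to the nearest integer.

S = 2.96 × 2100^0.31
ln S = ln 2.96 + 0.31 × ln 2100 = 1.0852 + 0.31 × 7.6497 = 3.4566
S = e^3.4566 ≈ 31.71

32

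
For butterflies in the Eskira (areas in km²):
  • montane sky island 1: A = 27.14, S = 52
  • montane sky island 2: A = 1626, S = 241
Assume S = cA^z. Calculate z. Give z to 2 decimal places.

Taking logs: ln S = ln c + z ln A, so z = (ln S₂ − ln S₁)/(ln A₂ − ln A₁).
z = ln(241/52) / ln(1626/27.14) = ln(4.635) / ln(59.91) = 1.5336 / 4.0929 = 0.3747

0.37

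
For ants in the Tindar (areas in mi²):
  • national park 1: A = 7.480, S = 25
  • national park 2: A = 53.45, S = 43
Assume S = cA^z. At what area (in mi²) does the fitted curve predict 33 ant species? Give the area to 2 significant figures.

20 mi²

z = ln(43/25) / ln(53.45/7.48) = 0.5423 / 1.9665 = 0.2758
c = 25 / 7.48^0.2758 = 25 / 1.742 = 14.35
A = (33/14.35)^(1/0.2758) ⇒ ln A = ln(2.299)/0.2758 = 3.0189
A = e^3.0189 ≈ 20.47 mi²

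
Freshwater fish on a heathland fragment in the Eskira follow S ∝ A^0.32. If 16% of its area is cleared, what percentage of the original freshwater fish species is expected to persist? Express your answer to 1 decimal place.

94.6%

S_new/S_old = (A_new/A_old)^z = 0.84^0.32
= exp(0.32 × ln 0.84) = exp(0.32 × -0.1744) = exp(-0.0558) ≈ 0.9457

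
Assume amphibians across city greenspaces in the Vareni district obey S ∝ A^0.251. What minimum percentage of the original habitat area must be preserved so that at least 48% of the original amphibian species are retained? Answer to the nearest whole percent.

Need (A_new/A_old)^0.251 = 0.48, so A_new/A_old = 0.48^(1/0.251) = 0.48^3.984
ln(A_new/A_old) = ln 0.48 / 0.251 = -0.7340 / 0.251 = -2.9242
A_new/A_old = e^-2.9242 ≈ 0.05371

5%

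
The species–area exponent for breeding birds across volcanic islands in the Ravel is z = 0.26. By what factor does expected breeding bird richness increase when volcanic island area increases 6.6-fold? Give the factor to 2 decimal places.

1.63

S₂/S₁ = (A₂/A₁)^z = 6.6^0.26
ln(S₂/S₁) = 0.26 × ln 6.6 = 0.26 × 1.8871 = 0.4906
S₂/S₁ = e^0.4906 ≈ 1.633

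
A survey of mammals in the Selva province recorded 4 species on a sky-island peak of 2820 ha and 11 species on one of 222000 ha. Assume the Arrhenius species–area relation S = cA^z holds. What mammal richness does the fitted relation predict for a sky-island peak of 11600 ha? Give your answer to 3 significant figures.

z = ln(11/4) / ln(222000/2820) = 1.0116 / 4.3659 = 0.2317
c = 4 / 2820^0.2317 = 4 / 6.301 = 0.6348
S₃ = 0.6348 × 11600^0.2317 = 0.6348 × 8.745 ≈ 5.551

5.55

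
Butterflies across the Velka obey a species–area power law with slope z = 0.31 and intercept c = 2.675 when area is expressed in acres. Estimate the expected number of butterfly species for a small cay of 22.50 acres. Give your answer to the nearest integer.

S = 2.675 × 22.5^0.31
ln S = ln 2.675 + 0.31 × ln 22.5 = 0.9839 + 0.31 × 3.1135 = 1.9491
S = e^1.9491 ≈ 7.023

7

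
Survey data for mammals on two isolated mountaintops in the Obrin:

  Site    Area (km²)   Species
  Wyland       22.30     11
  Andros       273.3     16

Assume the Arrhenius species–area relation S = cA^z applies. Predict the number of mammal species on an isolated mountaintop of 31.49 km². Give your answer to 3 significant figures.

z = ln(16/11) / ln(273.3/22.3) = 0.3747 / 2.5060 = 0.1495
c = 11 / 22.3^0.1495 = 11 / 1.591 = 6.915
S₃ = 6.915 × 31.49^0.1495 = 6.915 × 1.675 ≈ 11.58

11.6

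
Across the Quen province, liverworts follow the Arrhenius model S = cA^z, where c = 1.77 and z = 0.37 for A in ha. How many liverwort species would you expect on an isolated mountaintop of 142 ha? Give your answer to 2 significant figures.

11

S = 1.77 × 142^0.37
ln S = ln 1.77 + 0.37 × ln 142 = 0.5710 + 0.37 × 4.9558 = 2.4046
S = e^2.4046 ≈ 11.07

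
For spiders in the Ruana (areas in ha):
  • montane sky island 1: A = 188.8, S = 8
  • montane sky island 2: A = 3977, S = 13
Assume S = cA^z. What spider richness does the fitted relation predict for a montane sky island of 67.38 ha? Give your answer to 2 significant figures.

z = ln(13/8) / ln(3977/188.8) = 0.4855 / 3.0476 = 0.1593
c = 8 / 188.8^0.1593 = 8 / 2.305 = 3.471
S₃ = 3.471 × 67.38^0.1593 = 3.471 × 1.956 ≈ 6.789

6.8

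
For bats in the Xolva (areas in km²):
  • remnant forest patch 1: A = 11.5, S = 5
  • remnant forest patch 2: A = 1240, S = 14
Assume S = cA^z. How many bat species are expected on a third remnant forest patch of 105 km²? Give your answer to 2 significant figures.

z = ln(14/5) / ln(1240/11.5) = 1.0296 / 4.6805 = 0.2200
c = 5 / 11.5^0.2200 = 5 / 1.711 = 2.922
S₃ = 2.922 × 105^0.2200 = 2.922 × 2.784 ≈ 8.133

8.1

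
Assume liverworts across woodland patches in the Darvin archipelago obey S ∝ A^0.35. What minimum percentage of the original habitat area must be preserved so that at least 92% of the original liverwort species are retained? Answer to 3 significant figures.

78.8%

Need (A_new/A_old)^0.35 = 0.92, so A_new/A_old = 0.92^(1/0.35) = 0.92^2.857
ln(A_new/A_old) = ln 0.92 / 0.35 = -0.0834 / 0.35 = -0.2382
A_new/A_old = e^-0.2382 ≈ 0.788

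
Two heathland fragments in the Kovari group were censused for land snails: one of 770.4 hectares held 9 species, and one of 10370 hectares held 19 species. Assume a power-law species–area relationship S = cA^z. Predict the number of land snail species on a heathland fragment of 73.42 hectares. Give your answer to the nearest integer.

5

z = ln(19/9) / ln(10370/770.4) = 0.7472 / 2.5998 = 0.2874
c = 9 / 770.4^0.2874 = 9 / 6.756 = 1.332
S₃ = 1.332 × 73.42^0.2874 = 1.332 × 3.438 ≈ 4.58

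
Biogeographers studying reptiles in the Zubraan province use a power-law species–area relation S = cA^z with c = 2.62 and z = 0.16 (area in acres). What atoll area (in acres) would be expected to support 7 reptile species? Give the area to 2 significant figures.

470 acres

7 = 2.62 × A^0.16  ⇒  A^0.16 = 7/2.62 = 2.672
ln A = ln(2.672) / 0.16 = 0.9827 / 0.16 = 6.1421
A = e^6.1421 ≈ 465 acres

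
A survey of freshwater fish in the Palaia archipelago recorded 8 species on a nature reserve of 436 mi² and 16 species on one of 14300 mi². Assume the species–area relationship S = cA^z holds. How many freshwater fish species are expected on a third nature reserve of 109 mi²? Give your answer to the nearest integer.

z = ln(16/8) / ln(14300/436) = 0.6931 / 3.4904 = 0.1986
c = 8 / 436^0.1986 = 8 / 3.343 = 2.393
S₃ = 2.393 × 109^0.1986 = 2.393 × 2.539 ≈ 6.075

6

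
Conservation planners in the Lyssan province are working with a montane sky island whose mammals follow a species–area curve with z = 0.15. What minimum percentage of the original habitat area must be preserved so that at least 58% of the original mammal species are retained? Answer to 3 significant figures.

Need (A_new/A_old)^0.15 = 0.58, so A_new/A_old = 0.58^(1/0.15) = 0.58^6.667
ln(A_new/A_old) = ln 0.58 / 0.15 = -0.5447 / 0.15 = -3.6315
A_new/A_old = e^-3.6315 ≈ 0.02648

2.65%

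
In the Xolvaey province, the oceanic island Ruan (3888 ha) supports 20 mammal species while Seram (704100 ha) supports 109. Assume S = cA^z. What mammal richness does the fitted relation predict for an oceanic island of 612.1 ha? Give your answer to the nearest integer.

11

z = ln(109/20) / ln(704100/3888) = 1.6956 / 5.1990 = 0.3261
c = 20 / 3888^0.3261 = 20 / 14.82 = 1.35
S₃ = 1.35 × 612.1^0.3261 = 1.35 × 8.108 ≈ 10.94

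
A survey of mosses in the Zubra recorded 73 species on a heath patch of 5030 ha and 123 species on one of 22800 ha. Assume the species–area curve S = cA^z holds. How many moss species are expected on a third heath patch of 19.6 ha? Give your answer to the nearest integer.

11

z = ln(123/73) / ln(22800/5030) = 0.5217 / 1.5113 = 0.3452
c = 73 / 5030^0.3452 = 73 / 18.96 = 3.85
S₃ = 3.85 × 19.6^0.3452 = 3.85 × 2.793 ≈ 10.76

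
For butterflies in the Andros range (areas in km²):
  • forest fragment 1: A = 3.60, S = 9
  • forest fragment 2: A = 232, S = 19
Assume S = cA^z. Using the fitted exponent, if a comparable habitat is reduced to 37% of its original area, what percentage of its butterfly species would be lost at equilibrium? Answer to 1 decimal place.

z = ln(19/9) / ln(232/3.6) = 0.7472 / 4.1658 = 0.1794
S_new/S_old = (A_new/A_old)^z = 0.37^0.1794 = exp(0.1794 × -0.9943) = 0.8367
Fraction lost = 1 − 0.8367 = 0.1633

16.3%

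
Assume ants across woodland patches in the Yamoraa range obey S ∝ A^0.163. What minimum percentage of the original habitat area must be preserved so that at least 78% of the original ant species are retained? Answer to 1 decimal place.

21.8%

Need (A_new/A_old)^0.163 = 0.78, so A_new/A_old = 0.78^(1/0.163) = 0.78^6.135
ln(A_new/A_old) = ln 0.78 / 0.163 = -0.2485 / 0.163 = -1.5243
A_new/A_old = e^-1.5243 ≈ 0.2178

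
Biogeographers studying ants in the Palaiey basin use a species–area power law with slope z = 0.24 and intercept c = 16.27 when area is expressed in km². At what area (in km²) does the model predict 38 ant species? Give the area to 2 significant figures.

38 = 16.27 × A^0.24  ⇒  A^0.24 = 38/16.27 = 2.336
ln A = ln(2.336) / 0.24 = 0.8483 / 0.24 = 3.5344
A = e^3.5344 ≈ 34.28 km²

34 km²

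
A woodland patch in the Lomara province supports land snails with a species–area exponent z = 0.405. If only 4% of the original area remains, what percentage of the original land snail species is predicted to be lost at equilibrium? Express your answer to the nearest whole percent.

73%

S_new/S_old = (A_new/A_old)^z = 0.04^0.405
= exp(0.405 × ln 0.04) = exp(0.405 × -3.2189) = exp(-1.3036) ≈ 0.2715
Fraction lost = 1 − 0.2715 = 0.7285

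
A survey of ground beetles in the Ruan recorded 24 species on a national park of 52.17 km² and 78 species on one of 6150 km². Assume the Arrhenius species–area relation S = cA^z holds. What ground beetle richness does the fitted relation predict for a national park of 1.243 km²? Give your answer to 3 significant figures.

9.53

z = ln(78/24) / ln(6150/52.17) = 1.1787 / 4.7697 = 0.2471
c = 24 / 52.17^0.2471 = 24 / 2.657 = 9.033
S₃ = 9.033 × 1.243^0.2471 = 9.033 × 1.055 ≈ 9.531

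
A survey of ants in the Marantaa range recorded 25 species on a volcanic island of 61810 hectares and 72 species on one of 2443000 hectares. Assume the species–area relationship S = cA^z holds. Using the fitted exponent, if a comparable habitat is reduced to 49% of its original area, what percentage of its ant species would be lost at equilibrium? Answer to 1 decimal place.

z = ln(72/25) / ln(2443000/61810) = 1.0578 / 3.6769 = 0.2877
S_new/S_old = (A_new/A_old)^z = 0.49^0.2877 = exp(0.2877 × -0.7133) = 0.8145
Fraction lost = 1 − 0.8145 = 0.1855

18.6%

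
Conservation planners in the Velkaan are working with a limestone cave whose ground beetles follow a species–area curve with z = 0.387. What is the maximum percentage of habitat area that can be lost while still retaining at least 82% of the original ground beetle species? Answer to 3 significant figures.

Need (A_new/A_old)^0.387 = 0.82, so A_new/A_old = 0.82^(1/0.387) = 0.82^2.584
ln(A_new/A_old) = ln 0.82 / 0.387 = -0.1985 / 0.387 = -0.5128
A_new/A_old = e^-0.5128 ≈ 0.5988
Fraction that can be lost = 1 − 0.5988 = 0.4012

40.1%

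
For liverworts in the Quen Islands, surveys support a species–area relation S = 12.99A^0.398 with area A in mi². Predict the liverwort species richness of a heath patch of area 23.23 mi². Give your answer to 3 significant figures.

S = 12.99 × 23.23^0.398
ln S = ln 12.99 + 0.398 × ln 23.23 = 2.5642 + 0.398 × 3.1454 = 3.8161
S = e^3.8161 ≈ 45.43

45.4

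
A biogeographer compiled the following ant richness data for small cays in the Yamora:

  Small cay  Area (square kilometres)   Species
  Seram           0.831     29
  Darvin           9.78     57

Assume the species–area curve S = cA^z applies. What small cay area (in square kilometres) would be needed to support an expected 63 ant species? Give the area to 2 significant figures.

14 square kilometres

z = ln(57/29) / ln(9.78/0.831) = 0.6758 / 2.4655 = 0.2741
c = 29 / 0.831^0.2741 = 29 / 0.9505 = 30.51
A = (63/30.51)^(1/0.2741) ⇒ ln A = ln(2.065)/0.2741 = 2.6455
A = e^2.6455 ≈ 14.09 square kilometres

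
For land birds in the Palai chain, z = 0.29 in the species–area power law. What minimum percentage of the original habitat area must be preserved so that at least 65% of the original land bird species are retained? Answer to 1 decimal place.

Need (A_new/A_old)^0.29 = 0.65, so A_new/A_old = 0.65^(1/0.29) = 0.65^3.448
ln(A_new/A_old) = ln 0.65 / 0.29 = -0.4308 / 0.29 = -1.4855
A_new/A_old = e^-1.4855 ≈ 0.2264

22.6%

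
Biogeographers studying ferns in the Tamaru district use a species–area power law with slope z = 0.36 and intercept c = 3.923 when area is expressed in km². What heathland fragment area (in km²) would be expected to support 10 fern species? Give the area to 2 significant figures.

10 = 3.923 × A^0.36  ⇒  A^0.36 = 10/3.923 = 2.549
ln A = ln(2.549) / 0.36 = 0.9357 / 0.36 = 2.5992
A = e^2.5992 ≈ 13.45 km²

13 km²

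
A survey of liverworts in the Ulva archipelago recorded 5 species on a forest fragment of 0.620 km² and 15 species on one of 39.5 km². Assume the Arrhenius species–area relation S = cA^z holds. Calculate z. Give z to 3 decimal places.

Taking logs: ln S = ln c + z ln A, so z = (ln S₂ − ln S₁)/(ln A₂ − ln A₁).
z = ln(15/5) / ln(39.5/0.62) = ln(3) / ln(63.71) = 1.0986 / 4.1543 = 0.2644

0.264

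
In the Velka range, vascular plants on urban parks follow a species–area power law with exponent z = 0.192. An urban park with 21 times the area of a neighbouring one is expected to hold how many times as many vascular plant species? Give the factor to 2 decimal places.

1.79

S₂/S₁ = (A₂/A₁)^z = 21^0.192
ln(S₂/S₁) = 0.192 × ln 21 = 0.192 × 3.0445 = 0.5845
S₂/S₁ = e^0.5845 ≈ 1.794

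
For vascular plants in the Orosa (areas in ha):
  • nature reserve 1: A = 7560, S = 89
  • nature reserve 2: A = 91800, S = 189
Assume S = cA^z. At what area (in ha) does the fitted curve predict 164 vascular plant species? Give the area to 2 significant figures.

57000 ha

z = ln(189/89) / ln(91800/7560) = 0.7531 / 2.4967 = 0.3016
c = 89 / 7560^0.3016 = 89 / 14.79 = 6.018
A = (164/6.018)^(1/0.3016) ⇒ ln A = ln(27.25)/0.3016 = 10.9570
A = e^10.9570 ≈ 57354 ha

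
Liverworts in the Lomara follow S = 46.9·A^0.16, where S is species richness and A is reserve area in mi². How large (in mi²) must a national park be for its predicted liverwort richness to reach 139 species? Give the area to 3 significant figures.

889 mi²

139 = 46.9 × A^0.16  ⇒  A^0.16 = 139/46.9 = 2.964
ln A = ln(2.964) / 0.16 = 1.0865 / 0.16 = 6.7904
A = e^6.7904 ≈ 889.2 mi²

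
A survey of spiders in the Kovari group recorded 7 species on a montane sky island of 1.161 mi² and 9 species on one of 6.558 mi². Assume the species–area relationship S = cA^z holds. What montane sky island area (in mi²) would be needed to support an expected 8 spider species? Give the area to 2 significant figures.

z = ln(9/7) / ln(6.558/1.161) = 0.2513 / 1.7314 = 0.1452
c = 7 / 1.161^0.1452 = 7 / 1.022 = 6.85
A = (8/6.85)^(1/0.1452) ⇒ ln A = ln(1.168)/0.1452 = 1.0692
A = e^1.0692 ≈ 2.913 mi²

2.9 mi²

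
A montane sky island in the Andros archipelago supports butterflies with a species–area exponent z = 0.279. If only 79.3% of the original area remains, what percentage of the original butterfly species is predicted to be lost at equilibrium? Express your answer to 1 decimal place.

6.3%

S_new/S_old = (A_new/A_old)^z = 0.793^0.279
= exp(0.279 × ln 0.793) = exp(0.279 × -0.2319) = exp(-0.0647) ≈ 0.9373
Fraction lost = 1 − 0.9373 = 0.06266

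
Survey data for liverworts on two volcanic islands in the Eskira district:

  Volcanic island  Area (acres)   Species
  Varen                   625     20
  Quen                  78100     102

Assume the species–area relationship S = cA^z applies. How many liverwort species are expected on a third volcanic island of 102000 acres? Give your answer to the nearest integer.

z = ln(102/20) / ln(78100/625) = 1.6292 / 4.8280 = 0.3375
c = 20 / 625^0.3375 = 20 / 8.78 = 2.278
S₃ = 2.278 × 102000^0.3375 = 2.278 × 49 ≈ 111.6

112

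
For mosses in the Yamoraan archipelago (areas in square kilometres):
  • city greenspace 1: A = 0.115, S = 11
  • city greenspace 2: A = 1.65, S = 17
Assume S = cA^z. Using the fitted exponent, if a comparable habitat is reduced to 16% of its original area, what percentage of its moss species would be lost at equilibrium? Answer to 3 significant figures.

25.9%

z = ln(17/11) / ln(1.65/0.115) = 0.4353 / 2.6636 = 0.1634
S_new/S_old = (A_new/A_old)^z = 0.16^0.1634 = exp(0.1634 × -1.8326) = 0.7412
Fraction lost = 1 − 0.7412 = 0.2588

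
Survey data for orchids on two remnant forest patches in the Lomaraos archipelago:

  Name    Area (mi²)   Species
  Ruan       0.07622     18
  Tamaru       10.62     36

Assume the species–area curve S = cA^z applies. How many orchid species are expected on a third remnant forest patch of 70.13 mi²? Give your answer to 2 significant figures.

47

z = ln(36/18) / ln(10.62/0.07622) = 0.6931 / 4.9369 = 0.1404
c = 18 / 0.07622^0.1404 = 18 / 0.6967 = 25.84
S₃ = 25.84 × 70.13^0.1404 = 25.84 × 1.816 ≈ 46.92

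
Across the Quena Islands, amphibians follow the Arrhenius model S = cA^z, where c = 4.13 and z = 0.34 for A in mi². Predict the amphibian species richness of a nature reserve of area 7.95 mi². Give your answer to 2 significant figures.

S = 4.13 × 7.95^0.34
ln S = ln 4.13 + 0.34 × ln 7.95 = 1.4183 + 0.34 × 2.0732 = 2.1232
S = e^2.1232 ≈ 8.357

8.4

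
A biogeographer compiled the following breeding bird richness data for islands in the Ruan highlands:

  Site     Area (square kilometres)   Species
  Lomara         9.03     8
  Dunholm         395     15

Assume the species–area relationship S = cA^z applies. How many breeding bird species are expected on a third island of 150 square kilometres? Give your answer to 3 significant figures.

z = ln(15/8) / ln(395/9.03) = 0.6286 / 3.7783 = 0.1664
c = 8 / 9.03^0.1664 = 8 / 1.442 = 5.547
S₃ = 5.547 × 150^0.1664 = 5.547 × 2.302 ≈ 12.77

12.8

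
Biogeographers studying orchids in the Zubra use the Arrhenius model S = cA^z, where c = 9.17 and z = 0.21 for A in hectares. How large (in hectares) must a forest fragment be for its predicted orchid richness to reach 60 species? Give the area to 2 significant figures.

60 = 9.17 × A^0.21  ⇒  A^0.21 = 60/9.17 = 6.543
ln A = ln(6.543) / 0.21 = 1.8784 / 0.21 = 8.9448
A = e^8.9448 ≈ 7668 hectares

7700 hectares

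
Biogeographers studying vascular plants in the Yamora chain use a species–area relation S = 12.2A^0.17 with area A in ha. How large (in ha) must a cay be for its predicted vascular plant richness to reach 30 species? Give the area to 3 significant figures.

199 ha

30 = 12.2 × A^0.17  ⇒  A^0.17 = 30/12.2 = 2.459
ln A = ln(2.459) / 0.17 = 0.8998 / 0.17 = 5.2927
A = e^5.2927 ≈ 198.9 ha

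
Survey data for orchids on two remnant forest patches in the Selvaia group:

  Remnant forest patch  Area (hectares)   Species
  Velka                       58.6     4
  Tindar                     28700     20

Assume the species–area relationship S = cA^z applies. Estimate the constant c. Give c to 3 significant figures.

1.39

z = ln(S₂/S₁) / ln(A₂/A₁) = ln(20/4) / ln(28700/58.6) = 1.6094 / 6.1939 = 0.2598
c = S₁ / A₁^z = 4 / 58.6^0.2598 = 4 / 2.88 = 1.389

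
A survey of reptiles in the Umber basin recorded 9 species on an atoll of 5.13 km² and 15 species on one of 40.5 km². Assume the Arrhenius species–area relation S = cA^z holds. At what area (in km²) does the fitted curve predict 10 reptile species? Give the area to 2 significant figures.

z = ln(15/9) / ln(40.5/5.13) = 0.5108 / 2.0662 = 0.2472
c = 9 / 5.13^0.2472 = 9 / 1.498 = 6.007
A = (10/6.007)^(1/0.2472) ⇒ ln A = ln(1.665)/0.2472 = 2.0613
A = e^2.0613 ≈ 7.856 km²

7.9 km²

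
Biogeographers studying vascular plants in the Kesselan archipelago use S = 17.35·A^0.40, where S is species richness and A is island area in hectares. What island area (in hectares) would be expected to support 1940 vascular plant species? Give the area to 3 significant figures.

132000 hectares

1940 = 17.35 × A^0.4  ⇒  A^0.4 = 1940/17.35 = 111.8
ln A = ln(111.8) / 0.4 = 4.7169 / 0.4 = 11.7921
A = e^11.7921 ≈ 132207 hectares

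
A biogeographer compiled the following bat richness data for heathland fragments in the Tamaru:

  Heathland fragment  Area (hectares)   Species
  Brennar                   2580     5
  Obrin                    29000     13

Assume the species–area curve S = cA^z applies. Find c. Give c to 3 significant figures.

z = ln(S₂/S₁) / ln(A₂/A₁) = ln(13/5) / ln(29000/2580) = 0.9555 / 2.4195 = 0.3949
c = S₁ / A₁^z = 5 / 2580^0.3949 = 5 / 22.25 = 0.2247

0.225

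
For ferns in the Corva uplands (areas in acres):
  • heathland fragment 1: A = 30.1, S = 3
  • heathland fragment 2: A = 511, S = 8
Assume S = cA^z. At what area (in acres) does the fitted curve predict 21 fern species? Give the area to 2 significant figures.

8300 acres

z = ln(8/3) / ln(511/30.1) = 0.9808 / 2.8318 = 0.3464
c = 3 / 30.1^0.3464 = 3 / 3.252 = 0.9226
A = (21/0.9226)^(1/0.3464) ⇒ ln A = ln(22.76)/0.3464 = 9.0227
A = e^9.0227 ≈ 8290 acres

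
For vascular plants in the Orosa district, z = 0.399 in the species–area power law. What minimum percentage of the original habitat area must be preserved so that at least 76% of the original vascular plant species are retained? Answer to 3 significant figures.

Need (A_new/A_old)^0.399 = 0.76, so A_new/A_old = 0.76^(1/0.399) = 0.76^2.506
ln(A_new/A_old) = ln 0.76 / 0.399 = -0.2744 / 0.399 = -0.6878
A_new/A_old = e^-0.6878 ≈ 0.5027

50.3%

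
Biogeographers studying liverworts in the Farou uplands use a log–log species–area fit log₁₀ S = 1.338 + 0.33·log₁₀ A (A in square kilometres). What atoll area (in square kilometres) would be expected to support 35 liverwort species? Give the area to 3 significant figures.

4.21 square kilometres

35 = 21.78 × A^0.33  ⇒  A^0.33 = 35/21.78 = 1.607
ln A = ln(1.607) / 0.33 = 0.4745 / 0.33 = 1.4378
A = e^1.4378 ≈ 4.212 square kilometres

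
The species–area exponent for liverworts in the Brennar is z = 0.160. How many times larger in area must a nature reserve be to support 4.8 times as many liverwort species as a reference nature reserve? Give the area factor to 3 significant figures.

(A₂/A₁)^0.16 = 4.8, so A₂/A₁ = 4.8^(1/0.16) = 4.8^6.25
ln(A₂/A₁) = ln 4.8 / 0.16 = 1.5686 / 0.16 = 9.8038
A₂/A₁ = e^9.8038 ≈ 18103

18100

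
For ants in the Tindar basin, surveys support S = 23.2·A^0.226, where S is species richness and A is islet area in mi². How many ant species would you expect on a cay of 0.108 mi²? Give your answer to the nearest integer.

14

S = 23.2 × 0.108^0.226 = 23.2 × 0.6047 ≈ 14.03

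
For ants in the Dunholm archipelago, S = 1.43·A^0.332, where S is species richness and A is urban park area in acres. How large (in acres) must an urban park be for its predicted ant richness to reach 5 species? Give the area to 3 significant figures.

5 = 1.43 × A^0.332  ⇒  A^0.332 = 5/1.43 = 3.497
ln A = ln(3.497) / 0.332 = 1.2518 / 0.332 = 3.7704
A = e^3.7704 ≈ 43.4 acres

43.4 acres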